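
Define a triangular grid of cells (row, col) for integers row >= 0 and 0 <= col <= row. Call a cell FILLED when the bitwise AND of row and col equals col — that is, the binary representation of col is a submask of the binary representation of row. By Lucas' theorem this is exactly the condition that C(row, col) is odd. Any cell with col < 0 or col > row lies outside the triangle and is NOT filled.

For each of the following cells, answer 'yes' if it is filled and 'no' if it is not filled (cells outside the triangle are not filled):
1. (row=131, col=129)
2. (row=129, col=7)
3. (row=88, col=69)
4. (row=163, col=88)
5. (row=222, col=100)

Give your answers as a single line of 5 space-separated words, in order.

(131,129): row=0b10000011, col=0b10000001, row AND col = 0b10000001 = 129; 129 == 129 -> filled
(129,7): row=0b10000001, col=0b111, row AND col = 0b1 = 1; 1 != 7 -> empty
(88,69): row=0b1011000, col=0b1000101, row AND col = 0b1000000 = 64; 64 != 69 -> empty
(163,88): row=0b10100011, col=0b1011000, row AND col = 0b0 = 0; 0 != 88 -> empty
(222,100): row=0b11011110, col=0b1100100, row AND col = 0b1000100 = 68; 68 != 100 -> empty

Answer: yes no no no no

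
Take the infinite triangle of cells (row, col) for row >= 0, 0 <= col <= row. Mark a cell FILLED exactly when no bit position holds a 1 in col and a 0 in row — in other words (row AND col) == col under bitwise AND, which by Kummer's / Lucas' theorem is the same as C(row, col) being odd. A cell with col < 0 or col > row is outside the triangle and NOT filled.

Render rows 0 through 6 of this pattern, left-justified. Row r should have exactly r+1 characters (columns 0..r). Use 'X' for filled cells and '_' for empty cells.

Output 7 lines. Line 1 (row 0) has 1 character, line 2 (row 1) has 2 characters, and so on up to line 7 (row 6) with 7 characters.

r0=0: X
r1=1: XX
r2=10: X_X
r3=11: XXXX
r4=100: X___X
r5=101: XX__XX
r6=110: X_X_X_X

Answer: X
XX
X_X
XXXX
X___X
XX__XX
X_X_X_X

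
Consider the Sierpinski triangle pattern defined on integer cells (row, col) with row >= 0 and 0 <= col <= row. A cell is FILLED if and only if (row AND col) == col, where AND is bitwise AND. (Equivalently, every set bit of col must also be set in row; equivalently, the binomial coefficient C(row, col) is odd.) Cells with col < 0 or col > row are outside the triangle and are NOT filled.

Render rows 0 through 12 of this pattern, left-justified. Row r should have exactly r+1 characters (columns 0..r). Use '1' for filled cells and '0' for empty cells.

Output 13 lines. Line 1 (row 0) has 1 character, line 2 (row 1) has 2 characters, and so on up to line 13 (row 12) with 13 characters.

Answer: 1
11
101
1111
10001
110011
1010101
11111111
100000001
1100000011
10100000101
111100001111
1000100010001

Derivation:
r0=0: 1
r1=1: 11
r2=10: 101
r3=11: 1111
r4=100: 10001
r5=101: 110011
r6=110: 1010101
r7=111: 11111111
r8=1000: 100000001
r9=1001: 1100000011
r10=1010: 10100000101
r11=1011: 111100001111
r12=1100: 1000100010001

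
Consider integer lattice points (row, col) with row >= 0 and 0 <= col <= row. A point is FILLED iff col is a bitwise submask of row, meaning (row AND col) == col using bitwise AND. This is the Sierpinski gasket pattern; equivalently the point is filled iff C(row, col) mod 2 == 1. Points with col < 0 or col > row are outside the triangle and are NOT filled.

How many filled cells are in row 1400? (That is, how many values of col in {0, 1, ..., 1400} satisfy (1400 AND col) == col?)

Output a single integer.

Answer: 64

Derivation:
1400 in binary = 10101111000
popcount(1400) = number of 1-bits in 10101111000 = 6
A col c satisfies (1400 AND c) == c iff every set bit of c is also set in 1400; each of the 6 set bits of 1400 can independently be on or off in c.
count = 2^6 = 64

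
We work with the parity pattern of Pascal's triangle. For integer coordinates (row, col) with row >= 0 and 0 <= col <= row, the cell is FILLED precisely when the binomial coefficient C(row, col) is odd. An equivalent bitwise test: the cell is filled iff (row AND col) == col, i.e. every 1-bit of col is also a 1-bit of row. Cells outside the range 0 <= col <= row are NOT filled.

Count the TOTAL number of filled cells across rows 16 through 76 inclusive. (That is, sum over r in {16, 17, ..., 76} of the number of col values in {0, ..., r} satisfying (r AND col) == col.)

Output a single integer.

r16=10000 pc1: +2 =2
r17=10001 pc2: +4 =6
r18=10010 pc2: +4 =10
r19=10011 pc3: +8 =18
r20=10100 pc2: +4 =22
r21=10101 pc3: +8 =30
r22=10110 pc3: +8 =38
r23=10111 pc4: +16 =54
r24=11000 pc2: +4 =58
r25=11001 pc3: +8 =66
r26=11010 pc3: +8 =74
r27=11011 pc4: +16 =90
r28=11100 pc3: +8 =98
r29=11101 pc4: +16 =114
r30=11110 pc4: +16 =130
r31=11111 pc5: +32 =162
r32=100000 pc1: +2 =164
r33=100001 pc2: +4 =168
r34=100010 pc2: +4 =172
r35=100011 pc3: +8 =180
r36=100100 pc2: +4 =184
r37=100101 pc3: +8 =192
r38=100110 pc3: +8 =200
r39=100111 pc4: +16 =216
r40=101000 pc2: +4 =220
r41=101001 pc3: +8 =228
r42=101010 pc3: +8 =236
r43=101011 pc4: +16 =252
r44=101100 pc3: +8 =260
r45=101101 pc4: +16 =276
r46=101110 pc4: +16 =292
r47=101111 pc5: +32 =324
r48=110000 pc2: +4 =328
r49=110001 pc3: +8 =336
r50=110010 pc3: +8 =344
r51=110011 pc4: +16 =360
r52=110100 pc3: +8 =368
r53=110101 pc4: +16 =384
r54=110110 pc4: +16 =400
r55=110111 pc5: +32 =432
r56=111000 pc3: +8 =440
r57=111001 pc4: +16 =456
r58=111010 pc4: +16 =472
r59=111011 pc5: +32 =504
r60=111100 pc4: +16 =520
r61=111101 pc5: +32 =552
r62=111110 pc5: +32 =584
r63=111111 pc6: +64 =648
r64=1000000 pc1: +2 =650
r65=1000001 pc2: +4 =654
r66=1000010 pc2: +4 =658
r67=1000011 pc3: +8 =666
r68=1000100 pc2: +4 =670
r69=1000101 pc3: +8 =678
r70=1000110 pc3: +8 =686
r71=1000111 pc4: +16 =702
r72=1001000 pc2: +4 =706
r73=1001001 pc3: +8 =714
r74=1001010 pc3: +8 =722
r75=1001011 pc4: +16 =738
r76=1001100 pc3: +8 =746

Answer: 746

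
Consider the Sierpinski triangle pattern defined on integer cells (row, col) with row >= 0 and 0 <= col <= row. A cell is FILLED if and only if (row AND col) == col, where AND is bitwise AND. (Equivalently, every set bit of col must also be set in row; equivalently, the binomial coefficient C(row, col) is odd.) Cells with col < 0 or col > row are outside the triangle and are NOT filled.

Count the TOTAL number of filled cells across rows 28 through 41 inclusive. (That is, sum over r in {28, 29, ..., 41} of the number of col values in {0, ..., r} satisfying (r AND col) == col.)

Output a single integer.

Answer: 138

Derivation:
r28=11100 pc3: +8 =8
r29=11101 pc4: +16 =24
r30=11110 pc4: +16 =40
r31=11111 pc5: +32 =72
r32=100000 pc1: +2 =74
r33=100001 pc2: +4 =78
r34=100010 pc2: +4 =82
r35=100011 pc3: +8 =90
r36=100100 pc2: +4 =94
r37=100101 pc3: +8 =102
r38=100110 pc3: +8 =110
r39=100111 pc4: +16 =126
r40=101000 pc2: +4 =130
r41=101001 pc3: +8 =138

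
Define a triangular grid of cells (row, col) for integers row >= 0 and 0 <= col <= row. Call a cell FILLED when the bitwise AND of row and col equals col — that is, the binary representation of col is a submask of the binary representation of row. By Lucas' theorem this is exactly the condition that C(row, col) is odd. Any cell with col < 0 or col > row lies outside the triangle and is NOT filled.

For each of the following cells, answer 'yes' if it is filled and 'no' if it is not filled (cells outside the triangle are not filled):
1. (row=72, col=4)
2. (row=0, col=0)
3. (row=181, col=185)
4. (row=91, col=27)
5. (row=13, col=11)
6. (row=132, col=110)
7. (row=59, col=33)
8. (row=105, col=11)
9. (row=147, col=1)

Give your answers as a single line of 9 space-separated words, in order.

Answer: no yes no yes no no yes no yes

Derivation:
(72,4): row=0b1001000, col=0b100, row AND col = 0b0 = 0; 0 != 4 -> empty
(0,0): row=0b0, col=0b0, row AND col = 0b0 = 0; 0 == 0 -> filled
(181,185): col outside [0, 181] -> not filled
(91,27): row=0b1011011, col=0b11011, row AND col = 0b11011 = 27; 27 == 27 -> filled
(13,11): row=0b1101, col=0b1011, row AND col = 0b1001 = 9; 9 != 11 -> empty
(132,110): row=0b10000100, col=0b1101110, row AND col = 0b100 = 4; 4 != 110 -> empty
(59,33): row=0b111011, col=0b100001, row AND col = 0b100001 = 33; 33 == 33 -> filled
(105,11): row=0b1101001, col=0b1011, row AND col = 0b1001 = 9; 9 != 11 -> empty
(147,1): row=0b10010011, col=0b1, row AND col = 0b1 = 1; 1 == 1 -> filled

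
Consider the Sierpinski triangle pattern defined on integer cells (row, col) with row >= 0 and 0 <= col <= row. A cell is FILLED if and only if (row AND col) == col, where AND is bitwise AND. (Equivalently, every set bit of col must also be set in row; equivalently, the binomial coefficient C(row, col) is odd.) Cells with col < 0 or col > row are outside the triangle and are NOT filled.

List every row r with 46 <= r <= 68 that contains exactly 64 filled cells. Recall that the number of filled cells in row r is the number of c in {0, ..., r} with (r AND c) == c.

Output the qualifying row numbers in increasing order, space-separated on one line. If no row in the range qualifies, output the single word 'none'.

Answer: 63

Derivation:
Row r has 2^popcount(r) filled cells, so we need popcount(r) = log2(64) = 6.
Scan r = 46..68 and keep those with exactly 6 one-bits:
r=46=101110 popcount=4 -> skip
r=47=101111 popcount=5 -> skip
r=48=110000 popcount=2 -> skip
r=49=110001 popcount=3 -> skip
r=50=110010 popcount=3 -> skip
r=51=110011 popcount=4 -> skip
r=52=110100 popcount=3 -> skip
r=53=110101 popcount=4 -> skip
r=54=110110 popcount=4 -> skip
r=55=110111 popcount=5 -> skip
r=56=111000 popcount=3 -> skip
r=57=111001 popcount=4 -> skip
r=58=111010 popcount=4 -> skip
r=59=111011 popcount=5 -> skip
r=60=111100 popcount=4 -> skip
r=61=111101 popcount=5 -> skip
r=62=111110 popcount=5 -> skip
r=63=111111 popcount=6 -> KEEP
r=64=1000000 popcount=1 -> skip
r=65=1000001 popcount=2 -> skip
r=66=1000010 popcount=2 -> skip
r=67=1000011 popcount=3 -> skip
r=68=1000100 popcount=2 -> skip
Kept rows: 63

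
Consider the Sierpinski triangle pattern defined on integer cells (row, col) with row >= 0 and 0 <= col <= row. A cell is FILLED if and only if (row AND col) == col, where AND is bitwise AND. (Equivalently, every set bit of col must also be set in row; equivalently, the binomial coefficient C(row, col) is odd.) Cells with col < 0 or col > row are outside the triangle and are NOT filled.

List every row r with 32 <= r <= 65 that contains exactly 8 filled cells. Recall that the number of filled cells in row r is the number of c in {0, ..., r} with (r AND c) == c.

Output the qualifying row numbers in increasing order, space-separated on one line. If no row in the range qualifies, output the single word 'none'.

Answer: 35 37 38 41 42 44 49 50 52 56

Derivation:
Row r has 2^popcount(r) filled cells, so we need popcount(r) = log2(8) = 3.
Scan r = 32..65 and keep those with exactly 3 one-bits:
r=32=100000 popcount=1 -> skip
r=33=100001 popcount=2 -> skip
r=34=100010 popcount=2 -> skip
r=35=100011 popcount=3 -> KEEP
r=36=100100 popcount=2 -> skip
r=37=100101 popcount=3 -> KEEP
r=38=100110 popcount=3 -> KEEP
r=39=100111 popcount=4 -> skip
r=40=101000 popcount=2 -> skip
r=41=101001 popcount=3 -> KEEP
r=42=101010 popcount=3 -> KEEP
r=43=101011 popcount=4 -> skip
r=44=101100 popcount=3 -> KEEP
r=45=101101 popcount=4 -> skip
r=46=101110 popcount=4 -> skip
r=47=101111 popcount=5 -> skip
r=48=110000 popcount=2 -> skip
r=49=110001 popcount=3 -> KEEP
r=50=110010 popcount=3 -> KEEP
r=51=110011 popcount=4 -> skip
r=52=110100 popcount=3 -> KEEP
r=53=110101 popcount=4 -> skip
r=54=110110 popcount=4 -> skip
r=55=110111 popcount=5 -> skip
r=56=111000 popcount=3 -> KEEP
r=57=111001 popcount=4 -> skip
r=58=111010 popcount=4 -> skip
r=59=111011 popcount=5 -> skip
r=60=111100 popcount=4 -> skip
r=61=111101 popcount=5 -> skip
r=62=111110 popcount=5 -> skip
r=63=111111 popcount=6 -> skip
r=64=1000000 popcount=1 -> skip
r=65=1000001 popcount=2 -> skip
Kept rows: 35 37 38 41 42 44 49 50 52 56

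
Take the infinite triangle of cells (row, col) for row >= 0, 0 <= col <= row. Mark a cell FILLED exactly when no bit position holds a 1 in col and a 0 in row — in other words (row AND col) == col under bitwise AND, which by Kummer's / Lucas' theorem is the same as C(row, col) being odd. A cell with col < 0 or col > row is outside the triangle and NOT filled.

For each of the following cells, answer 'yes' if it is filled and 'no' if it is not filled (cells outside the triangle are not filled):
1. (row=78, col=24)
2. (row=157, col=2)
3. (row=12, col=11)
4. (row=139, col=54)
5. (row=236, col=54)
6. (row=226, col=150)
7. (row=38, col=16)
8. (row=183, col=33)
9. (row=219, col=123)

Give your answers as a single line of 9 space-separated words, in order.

Answer: no no no no no no no yes no

Derivation:
(78,24): row=0b1001110, col=0b11000, row AND col = 0b1000 = 8; 8 != 24 -> empty
(157,2): row=0b10011101, col=0b10, row AND col = 0b0 = 0; 0 != 2 -> empty
(12,11): row=0b1100, col=0b1011, row AND col = 0b1000 = 8; 8 != 11 -> empty
(139,54): row=0b10001011, col=0b110110, row AND col = 0b10 = 2; 2 != 54 -> empty
(236,54): row=0b11101100, col=0b110110, row AND col = 0b100100 = 36; 36 != 54 -> empty
(226,150): row=0b11100010, col=0b10010110, row AND col = 0b10000010 = 130; 130 != 150 -> empty
(38,16): row=0b100110, col=0b10000, row AND col = 0b0 = 0; 0 != 16 -> empty
(183,33): row=0b10110111, col=0b100001, row AND col = 0b100001 = 33; 33 == 33 -> filled
(219,123): row=0b11011011, col=0b1111011, row AND col = 0b1011011 = 91; 91 != 123 -> empty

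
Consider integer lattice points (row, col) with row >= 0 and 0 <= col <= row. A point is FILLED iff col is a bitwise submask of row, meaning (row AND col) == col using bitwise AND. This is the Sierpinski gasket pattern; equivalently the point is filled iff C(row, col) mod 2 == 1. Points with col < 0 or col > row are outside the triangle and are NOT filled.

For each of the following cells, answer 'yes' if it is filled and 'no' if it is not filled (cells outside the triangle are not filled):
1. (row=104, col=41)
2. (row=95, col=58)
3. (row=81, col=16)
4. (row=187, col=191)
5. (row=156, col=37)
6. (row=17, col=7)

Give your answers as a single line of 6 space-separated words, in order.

Answer: no no yes no no no

Derivation:
(104,41): row=0b1101000, col=0b101001, row AND col = 0b101000 = 40; 40 != 41 -> empty
(95,58): row=0b1011111, col=0b111010, row AND col = 0b11010 = 26; 26 != 58 -> empty
(81,16): row=0b1010001, col=0b10000, row AND col = 0b10000 = 16; 16 == 16 -> filled
(187,191): col outside [0, 187] -> not filled
(156,37): row=0b10011100, col=0b100101, row AND col = 0b100 = 4; 4 != 37 -> empty
(17,7): row=0b10001, col=0b111, row AND col = 0b1 = 1; 1 != 7 -> empty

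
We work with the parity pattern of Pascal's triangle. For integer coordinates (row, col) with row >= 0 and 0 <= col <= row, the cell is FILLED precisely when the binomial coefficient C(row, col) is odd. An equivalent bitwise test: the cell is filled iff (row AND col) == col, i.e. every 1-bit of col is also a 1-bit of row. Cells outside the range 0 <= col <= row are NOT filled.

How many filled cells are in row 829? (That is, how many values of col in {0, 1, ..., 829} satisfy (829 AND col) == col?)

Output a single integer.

Answer: 128

Derivation:
829 in binary = 1100111101
popcount(829) = number of 1-bits in 1100111101 = 7
A col c satisfies (829 AND c) == c iff every set bit of c is also set in 829; each of the 7 set bits of 829 can independently be on or off in c.
count = 2^7 = 128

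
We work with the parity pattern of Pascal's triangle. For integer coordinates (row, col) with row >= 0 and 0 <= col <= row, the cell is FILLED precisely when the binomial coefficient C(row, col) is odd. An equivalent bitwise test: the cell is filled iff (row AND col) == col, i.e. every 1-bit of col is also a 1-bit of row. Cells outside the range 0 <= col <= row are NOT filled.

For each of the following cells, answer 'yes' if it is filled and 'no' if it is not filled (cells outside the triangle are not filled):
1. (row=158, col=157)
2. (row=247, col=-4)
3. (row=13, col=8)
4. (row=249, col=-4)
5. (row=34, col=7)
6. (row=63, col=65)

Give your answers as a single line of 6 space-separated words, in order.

(158,157): row=0b10011110, col=0b10011101, row AND col = 0b10011100 = 156; 156 != 157 -> empty
(247,-4): col outside [0, 247] -> not filled
(13,8): row=0b1101, col=0b1000, row AND col = 0b1000 = 8; 8 == 8 -> filled
(249,-4): col outside [0, 249] -> not filled
(34,7): row=0b100010, col=0b111, row AND col = 0b10 = 2; 2 != 7 -> empty
(63,65): col outside [0, 63] -> not filled

Answer: no no yes no no no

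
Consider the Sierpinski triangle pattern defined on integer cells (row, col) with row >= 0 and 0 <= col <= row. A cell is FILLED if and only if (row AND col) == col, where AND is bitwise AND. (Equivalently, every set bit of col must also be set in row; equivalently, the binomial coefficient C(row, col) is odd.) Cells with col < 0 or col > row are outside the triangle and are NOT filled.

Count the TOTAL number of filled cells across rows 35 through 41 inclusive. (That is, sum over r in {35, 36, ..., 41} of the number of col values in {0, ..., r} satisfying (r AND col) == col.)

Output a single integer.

r35=100011 pc3: +8 =8
r36=100100 pc2: +4 =12
r37=100101 pc3: +8 =20
r38=100110 pc3: +8 =28
r39=100111 pc4: +16 =44
r40=101000 pc2: +4 =48
r41=101001 pc3: +8 =56

Answer: 56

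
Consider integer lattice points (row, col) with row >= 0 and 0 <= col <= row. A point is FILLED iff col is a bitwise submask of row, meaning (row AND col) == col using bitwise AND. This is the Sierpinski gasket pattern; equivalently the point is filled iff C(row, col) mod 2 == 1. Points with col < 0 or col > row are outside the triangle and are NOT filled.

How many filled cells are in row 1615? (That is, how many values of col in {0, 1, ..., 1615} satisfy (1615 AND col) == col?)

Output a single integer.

Answer: 128

Derivation:
1615 in binary = 11001001111
popcount(1615) = number of 1-bits in 11001001111 = 7
A col c satisfies (1615 AND c) == c iff every set bit of c is also set in 1615; each of the 7 set bits of 1615 can independently be on or off in c.
count = 2^7 = 128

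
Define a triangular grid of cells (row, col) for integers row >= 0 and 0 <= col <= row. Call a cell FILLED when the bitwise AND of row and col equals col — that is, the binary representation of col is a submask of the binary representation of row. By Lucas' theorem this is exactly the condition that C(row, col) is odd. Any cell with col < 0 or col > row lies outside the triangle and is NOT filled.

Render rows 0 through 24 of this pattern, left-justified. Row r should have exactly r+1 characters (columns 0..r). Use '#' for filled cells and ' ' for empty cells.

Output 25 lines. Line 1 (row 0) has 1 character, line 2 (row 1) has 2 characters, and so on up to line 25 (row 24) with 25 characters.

r0=0: #
r1=1: ##
r2=10: # #
r3=11: ####
r4=100: #   #
r5=101: ##  ##
r6=110: # # # #
r7=111: ########
r8=1000: #       #
r9=1001: ##      ##
r10=1010: # #     # #
r11=1011: ####    ####
r12=1100: #   #   #   #
r13=1101: ##  ##  ##  ##
r14=1110: # # # # # # # #
r15=1111: ################
r16=10000: #               #
r17=10001: ##              ##
r18=10010: # #             # #
r19=10011: ####            ####
r20=10100: #   #           #   #
r21=10101: ##  ##          ##  ##
r22=10110: # # # #         # # # #
r23=10111: ########        ########
r24=11000: #       #       #       #

Answer: #
##
# #
####
#   #
##  ##
# # # #
########
#       #
##      ##
# #     # #
####    ####
#   #   #   #
##  ##  ##  ##
# # # # # # # #
################
#               #
##              ##
# #             # #
####            ####
#   #           #   #
##  ##          ##  ##
# # # #         # # # #
########        ########
#       #       #       #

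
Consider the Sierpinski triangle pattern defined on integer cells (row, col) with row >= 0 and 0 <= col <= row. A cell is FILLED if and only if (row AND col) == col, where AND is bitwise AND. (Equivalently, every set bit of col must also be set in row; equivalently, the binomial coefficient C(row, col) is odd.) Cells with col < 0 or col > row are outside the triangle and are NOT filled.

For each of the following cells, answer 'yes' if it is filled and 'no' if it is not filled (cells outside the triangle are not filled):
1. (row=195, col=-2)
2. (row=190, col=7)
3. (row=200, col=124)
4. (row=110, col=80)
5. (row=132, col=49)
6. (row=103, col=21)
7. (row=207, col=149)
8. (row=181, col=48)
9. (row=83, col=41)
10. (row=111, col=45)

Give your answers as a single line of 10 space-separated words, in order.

Answer: no no no no no no no yes no yes

Derivation:
(195,-2): col outside [0, 195] -> not filled
(190,7): row=0b10111110, col=0b111, row AND col = 0b110 = 6; 6 != 7 -> empty
(200,124): row=0b11001000, col=0b1111100, row AND col = 0b1001000 = 72; 72 != 124 -> empty
(110,80): row=0b1101110, col=0b1010000, row AND col = 0b1000000 = 64; 64 != 80 -> empty
(132,49): row=0b10000100, col=0b110001, row AND col = 0b0 = 0; 0 != 49 -> empty
(103,21): row=0b1100111, col=0b10101, row AND col = 0b101 = 5; 5 != 21 -> empty
(207,149): row=0b11001111, col=0b10010101, row AND col = 0b10000101 = 133; 133 != 149 -> empty
(181,48): row=0b10110101, col=0b110000, row AND col = 0b110000 = 48; 48 == 48 -> filled
(83,41): row=0b1010011, col=0b101001, row AND col = 0b1 = 1; 1 != 41 -> empty
(111,45): row=0b1101111, col=0b101101, row AND col = 0b101101 = 45; 45 == 45 -> filled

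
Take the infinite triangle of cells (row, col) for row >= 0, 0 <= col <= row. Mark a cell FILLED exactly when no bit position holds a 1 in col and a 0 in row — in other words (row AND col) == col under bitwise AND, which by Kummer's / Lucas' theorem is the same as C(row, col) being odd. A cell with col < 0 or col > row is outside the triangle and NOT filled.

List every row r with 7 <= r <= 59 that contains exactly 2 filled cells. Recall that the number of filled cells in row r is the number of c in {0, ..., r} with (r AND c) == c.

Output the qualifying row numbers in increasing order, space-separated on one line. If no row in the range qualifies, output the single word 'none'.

Answer: 8 16 32

Derivation:
Row r has 2^popcount(r) filled cells, so we need popcount(r) = log2(2) = 1.
Scan r = 7..59 and keep those with exactly 1 one-bits:
r=7=111 popcount=3 -> skip
r=8=1000 popcount=1 -> KEEP
r=9=1001 popcount=2 -> skip
r=10=1010 popcount=2 -> skip
r=11=1011 popcount=3 -> skip
r=12=1100 popcount=2 -> skip
r=13=1101 popcount=3 -> skip
r=14=1110 popcount=3 -> skip
r=15=1111 popcount=4 -> skip
r=16=10000 popcount=1 -> KEEP
r=17=10001 popcount=2 -> skip
r=18=10010 popcount=2 -> skip
r=19=10011 popcount=3 -> skip
r=20=10100 popcount=2 -> skip
r=21=10101 popcount=3 -> skip
r=22=10110 popcount=3 -> skip
r=23=10111 popcount=4 -> skip
r=24=11000 popcount=2 -> skip
r=25=11001 popcount=3 -> skip
r=26=11010 popcount=3 -> skip
r=27=11011 popcount=4 -> skip
r=28=11100 popcount=3 -> skip
r=29=11101 popcount=4 -> skip
r=30=11110 popcount=4 -> skip
r=31=11111 popcount=5 -> skip
r=32=100000 popcount=1 -> KEEP
r=33=100001 popcount=2 -> skip
r=34=100010 popcount=2 -> skip
r=35=100011 popcount=3 -> skip
r=36=100100 popcount=2 -> skip
r=37=100101 popcount=3 -> skip
r=38=100110 popcount=3 -> skip
r=39=100111 popcount=4 -> skip
r=40=101000 popcount=2 -> skip
r=41=101001 popcount=3 -> skip
r=42=101010 popcount=3 -> skip
r=43=101011 popcount=4 -> skip
r=44=101100 popcount=3 -> skip
r=45=101101 popcount=4 -> skip
r=46=101110 popcount=4 -> skip
r=47=101111 popcount=5 -> skip
r=48=110000 popcount=2 -> skip
r=49=110001 popcount=3 -> skip
r=50=110010 popcount=3 -> skip
r=51=110011 popcount=4 -> skip
r=52=110100 popcount=3 -> skip
r=53=110101 popcount=4 -> skip
r=54=110110 popcount=4 -> skip
r=55=110111 popcount=5 -> skip
r=56=111000 popcount=3 -> skip
r=57=111001 popcount=4 -> skip
r=58=111010 popcount=4 -> skip
r=59=111011 popcount=5 -> skip
Kept rows: 8 16 32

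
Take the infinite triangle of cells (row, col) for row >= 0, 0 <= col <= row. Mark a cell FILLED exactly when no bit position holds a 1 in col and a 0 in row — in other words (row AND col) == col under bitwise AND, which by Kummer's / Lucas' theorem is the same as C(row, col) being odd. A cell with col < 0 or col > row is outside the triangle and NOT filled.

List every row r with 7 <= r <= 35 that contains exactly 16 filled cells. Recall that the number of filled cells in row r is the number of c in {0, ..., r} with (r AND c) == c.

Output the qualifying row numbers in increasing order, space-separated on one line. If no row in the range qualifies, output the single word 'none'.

Answer: 15 23 27 29 30

Derivation:
Row r has 2^popcount(r) filled cells, so we need popcount(r) = log2(16) = 4.
Scan r = 7..35 and keep those with exactly 4 one-bits:
r=7=111 popcount=3 -> skip
r=8=1000 popcount=1 -> skip
r=9=1001 popcount=2 -> skip
r=10=1010 popcount=2 -> skip
r=11=1011 popcount=3 -> skip
r=12=1100 popcount=2 -> skip
r=13=1101 popcount=3 -> skip
r=14=1110 popcount=3 -> skip
r=15=1111 popcount=4 -> KEEP
r=16=10000 popcount=1 -> skip
r=17=10001 popcount=2 -> skip
r=18=10010 popcount=2 -> skip
r=19=10011 popcount=3 -> skip
r=20=10100 popcount=2 -> skip
r=21=10101 popcount=3 -> skip
r=22=10110 popcount=3 -> skip
r=23=10111 popcount=4 -> KEEP
r=24=11000 popcount=2 -> skip
r=25=11001 popcount=3 -> skip
r=26=11010 popcount=3 -> skip
r=27=11011 popcount=4 -> KEEP
r=28=11100 popcount=3 -> skip
r=29=11101 popcount=4 -> KEEP
r=30=11110 popcount=4 -> KEEP
r=31=11111 popcount=5 -> skip
r=32=100000 popcount=1 -> skip
r=33=100001 popcount=2 -> skip
r=34=100010 popcount=2 -> skip
r=35=100011 popcount=3 -> skip
Kept rows: 15 23 27 29 30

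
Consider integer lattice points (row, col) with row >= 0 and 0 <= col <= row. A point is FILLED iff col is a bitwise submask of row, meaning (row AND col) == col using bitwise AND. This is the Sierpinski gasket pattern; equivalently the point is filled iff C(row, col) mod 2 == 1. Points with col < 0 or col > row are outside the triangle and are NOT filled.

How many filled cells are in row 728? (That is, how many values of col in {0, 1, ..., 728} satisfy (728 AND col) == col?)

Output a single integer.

Answer: 32

Derivation:
728 in binary = 1011011000
popcount(728) = number of 1-bits in 1011011000 = 5
A col c satisfies (728 AND c) == c iff every set bit of c is also set in 728; each of the 5 set bits of 728 can independently be on or off in c.
count = 2^5 = 32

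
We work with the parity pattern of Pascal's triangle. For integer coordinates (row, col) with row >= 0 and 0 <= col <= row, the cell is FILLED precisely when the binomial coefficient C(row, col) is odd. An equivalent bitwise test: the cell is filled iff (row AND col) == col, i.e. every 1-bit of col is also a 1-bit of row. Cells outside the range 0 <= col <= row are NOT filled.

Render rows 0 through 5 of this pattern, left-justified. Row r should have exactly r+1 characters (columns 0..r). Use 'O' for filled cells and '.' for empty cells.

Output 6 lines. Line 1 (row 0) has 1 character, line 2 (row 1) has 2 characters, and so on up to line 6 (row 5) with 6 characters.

r0=0: O
r1=1: OO
r2=10: O.O
r3=11: OOOO
r4=100: O...O
r5=101: OO..OO

Answer: O
OO
O.O
OOOO
O...O
OO..OO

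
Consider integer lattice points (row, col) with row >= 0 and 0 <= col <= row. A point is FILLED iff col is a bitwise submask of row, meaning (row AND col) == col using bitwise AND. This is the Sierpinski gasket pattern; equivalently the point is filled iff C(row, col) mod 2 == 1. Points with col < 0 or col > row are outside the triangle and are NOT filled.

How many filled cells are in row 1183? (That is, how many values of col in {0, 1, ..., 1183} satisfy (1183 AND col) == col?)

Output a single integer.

Answer: 128

Derivation:
1183 in binary = 10010011111
popcount(1183) = number of 1-bits in 10010011111 = 7
A col c satisfies (1183 AND c) == c iff every set bit of c is also set in 1183; each of the 7 set bits of 1183 can independently be on or off in c.
count = 2^7 = 128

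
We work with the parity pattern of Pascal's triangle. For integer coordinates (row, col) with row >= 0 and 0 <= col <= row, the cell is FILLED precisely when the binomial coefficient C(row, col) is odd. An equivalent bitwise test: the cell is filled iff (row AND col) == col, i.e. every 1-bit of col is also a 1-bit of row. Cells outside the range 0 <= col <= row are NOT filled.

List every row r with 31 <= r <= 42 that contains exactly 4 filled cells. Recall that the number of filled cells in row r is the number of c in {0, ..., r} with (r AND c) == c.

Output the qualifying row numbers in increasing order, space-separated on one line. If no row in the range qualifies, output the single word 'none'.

Row r has 2^popcount(r) filled cells, so we need popcount(r) = log2(4) = 2.
Scan r = 31..42 and keep those with exactly 2 one-bits:
r=31=11111 popcount=5 -> skip
r=32=100000 popcount=1 -> skip
r=33=100001 popcount=2 -> KEEP
r=34=100010 popcount=2 -> KEEP
r=35=100011 popcount=3 -> skip
r=36=100100 popcount=2 -> KEEP
r=37=100101 popcount=3 -> skip
r=38=100110 popcount=3 -> skip
r=39=100111 popcount=4 -> skip
r=40=101000 popcount=2 -> KEEP
r=41=101001 popcount=3 -> skip
r=42=101010 popcount=3 -> skip
Kept rows: 33 34 36 40

Answer: 33 34 36 40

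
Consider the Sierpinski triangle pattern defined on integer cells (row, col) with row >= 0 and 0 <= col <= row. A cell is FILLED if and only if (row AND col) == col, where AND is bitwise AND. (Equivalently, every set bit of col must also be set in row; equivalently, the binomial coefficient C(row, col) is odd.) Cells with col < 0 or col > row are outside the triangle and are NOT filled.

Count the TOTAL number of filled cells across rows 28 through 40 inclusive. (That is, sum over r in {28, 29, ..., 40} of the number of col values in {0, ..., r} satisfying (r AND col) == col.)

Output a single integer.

Answer: 130

Derivation:
r28=11100 pc3: +8 =8
r29=11101 pc4: +16 =24
r30=11110 pc4: +16 =40
r31=11111 pc5: +32 =72
r32=100000 pc1: +2 =74
r33=100001 pc2: +4 =78
r34=100010 pc2: +4 =82
r35=100011 pc3: +8 =90
r36=100100 pc2: +4 =94
r37=100101 pc3: +8 =102
r38=100110 pc3: +8 =110
r39=100111 pc4: +16 =126
r40=101000 pc2: +4 =130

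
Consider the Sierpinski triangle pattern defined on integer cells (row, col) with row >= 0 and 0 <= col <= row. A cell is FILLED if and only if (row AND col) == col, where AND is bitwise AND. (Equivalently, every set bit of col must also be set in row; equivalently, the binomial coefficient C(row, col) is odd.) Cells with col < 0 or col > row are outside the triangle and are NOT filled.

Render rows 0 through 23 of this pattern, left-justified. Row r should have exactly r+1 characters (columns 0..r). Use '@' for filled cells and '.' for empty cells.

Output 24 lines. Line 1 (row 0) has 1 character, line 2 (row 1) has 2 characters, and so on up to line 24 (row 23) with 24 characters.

r0=0: @
r1=1: @@
r2=10: @.@
r3=11: @@@@
r4=100: @...@
r5=101: @@..@@
r6=110: @.@.@.@
r7=111: @@@@@@@@
r8=1000: @.......@
r9=1001: @@......@@
r10=1010: @.@.....@.@
r11=1011: @@@@....@@@@
r12=1100: @...@...@...@
r13=1101: @@..@@..@@..@@
r14=1110: @.@.@.@.@.@.@.@
r15=1111: @@@@@@@@@@@@@@@@
r16=10000: @...............@
r17=10001: @@..............@@
r18=10010: @.@.............@.@
r19=10011: @@@@............@@@@
r20=10100: @...@...........@...@
r21=10101: @@..@@..........@@..@@
r22=10110: @.@.@.@.........@.@.@.@
r23=10111: @@@@@@@@........@@@@@@@@

Answer: @
@@
@.@
@@@@
@...@
@@..@@
@.@.@.@
@@@@@@@@
@.......@
@@......@@
@.@.....@.@
@@@@....@@@@
@...@...@...@
@@..@@..@@..@@
@.@.@.@.@.@.@.@
@@@@@@@@@@@@@@@@
@...............@
@@..............@@
@.@.............@.@
@@@@............@@@@
@...@...........@...@
@@..@@..........@@..@@
@.@.@.@.........@.@.@.@
@@@@@@@@........@@@@@@@@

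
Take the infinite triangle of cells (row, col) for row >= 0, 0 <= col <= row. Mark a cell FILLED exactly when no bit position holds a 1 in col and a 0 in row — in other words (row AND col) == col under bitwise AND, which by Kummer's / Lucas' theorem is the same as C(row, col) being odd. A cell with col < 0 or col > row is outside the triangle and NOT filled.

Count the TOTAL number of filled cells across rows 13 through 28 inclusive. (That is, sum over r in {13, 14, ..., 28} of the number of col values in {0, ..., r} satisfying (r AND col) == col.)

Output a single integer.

r13=1101 pc3: +8 =8
r14=1110 pc3: +8 =16
r15=1111 pc4: +16 =32
r16=10000 pc1: +2 =34
r17=10001 pc2: +4 =38
r18=10010 pc2: +4 =42
r19=10011 pc3: +8 =50
r20=10100 pc2: +4 =54
r21=10101 pc3: +8 =62
r22=10110 pc3: +8 =70
r23=10111 pc4: +16 =86
r24=11000 pc2: +4 =90
r25=11001 pc3: +8 =98
r26=11010 pc3: +8 =106
r27=11011 pc4: +16 =122
r28=11100 pc3: +8 =130

Answer: 130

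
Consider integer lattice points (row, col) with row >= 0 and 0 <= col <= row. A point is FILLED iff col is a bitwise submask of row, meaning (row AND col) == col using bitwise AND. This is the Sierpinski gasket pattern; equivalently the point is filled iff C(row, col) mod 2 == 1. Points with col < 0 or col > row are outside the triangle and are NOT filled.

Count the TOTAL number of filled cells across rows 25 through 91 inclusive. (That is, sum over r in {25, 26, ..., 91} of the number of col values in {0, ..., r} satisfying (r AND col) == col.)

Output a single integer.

r25=11001 pc3: +8 =8
r26=11010 pc3: +8 =16
r27=11011 pc4: +16 =32
r28=11100 pc3: +8 =40
r29=11101 pc4: +16 =56
r30=11110 pc4: +16 =72
r31=11111 pc5: +32 =104
r32=100000 pc1: +2 =106
r33=100001 pc2: +4 =110
r34=100010 pc2: +4 =114
r35=100011 pc3: +8 =122
r36=100100 pc2: +4 =126
r37=100101 pc3: +8 =134
r38=100110 pc3: +8 =142
r39=100111 pc4: +16 =158
r40=101000 pc2: +4 =162
r41=101001 pc3: +8 =170
r42=101010 pc3: +8 =178
r43=101011 pc4: +16 =194
r44=101100 pc3: +8 =202
r45=101101 pc4: +16 =218
r46=101110 pc4: +16 =234
r47=101111 pc5: +32 =266
r48=110000 pc2: +4 =270
r49=110001 pc3: +8 =278
r50=110010 pc3: +8 =286
r51=110011 pc4: +16 =302
r52=110100 pc3: +8 =310
r53=110101 pc4: +16 =326
r54=110110 pc4: +16 =342
r55=110111 pc5: +32 =374
r56=111000 pc3: +8 =382
r57=111001 pc4: +16 =398
r58=111010 pc4: +16 =414
r59=111011 pc5: +32 =446
r60=111100 pc4: +16 =462
r61=111101 pc5: +32 =494
r62=111110 pc5: +32 =526
r63=111111 pc6: +64 =590
r64=1000000 pc1: +2 =592
r65=1000001 pc2: +4 =596
r66=1000010 pc2: +4 =600
r67=1000011 pc3: +8 =608
r68=1000100 pc2: +4 =612
r69=1000101 pc3: +8 =620
r70=1000110 pc3: +8 =628
r71=1000111 pc4: +16 =644
r72=1001000 pc2: +4 =648
r73=1001001 pc3: +8 =656
r74=1001010 pc3: +8 =664
r75=1001011 pc4: +16 =680
r76=1001100 pc3: +8 =688
r77=1001101 pc4: +16 =704
r78=1001110 pc4: +16 =720
r79=1001111 pc5: +32 =752
r80=1010000 pc2: +4 =756
r81=1010001 pc3: +8 =764
r82=1010010 pc3: +8 =772
r83=1010011 pc4: +16 =788
r84=1010100 pc3: +8 =796
r85=1010101 pc4: +16 =812
r86=1010110 pc4: +16 =828
r87=1010111 pc5: +32 =860
r88=1011000 pc3: +8 =868
r89=1011001 pc4: +16 =884
r90=1011010 pc4: +16 =900
r91=1011011 pc5: +32 =932

Answer: 932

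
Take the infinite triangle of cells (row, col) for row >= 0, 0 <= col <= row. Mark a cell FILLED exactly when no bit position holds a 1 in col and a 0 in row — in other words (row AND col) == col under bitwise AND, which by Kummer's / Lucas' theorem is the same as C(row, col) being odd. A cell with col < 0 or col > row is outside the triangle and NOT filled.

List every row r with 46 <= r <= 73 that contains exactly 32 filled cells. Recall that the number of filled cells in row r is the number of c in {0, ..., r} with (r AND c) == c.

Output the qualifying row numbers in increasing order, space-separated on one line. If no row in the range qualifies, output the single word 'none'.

Answer: 47 55 59 61 62

Derivation:
Row r has 2^popcount(r) filled cells, so we need popcount(r) = log2(32) = 5.
Scan r = 46..73 and keep those with exactly 5 one-bits:
r=46=101110 popcount=4 -> skip
r=47=101111 popcount=5 -> KEEP
r=48=110000 popcount=2 -> skip
r=49=110001 popcount=3 -> skip
r=50=110010 popcount=3 -> skip
r=51=110011 popcount=4 -> skip
r=52=110100 popcount=3 -> skip
r=53=110101 popcount=4 -> skip
r=54=110110 popcount=4 -> skip
r=55=110111 popcount=5 -> KEEP
r=56=111000 popcount=3 -> skip
r=57=111001 popcount=4 -> skip
r=58=111010 popcount=4 -> skip
r=59=111011 popcount=5 -> KEEP
r=60=111100 popcount=4 -> skip
r=61=111101 popcount=5 -> KEEP
r=62=111110 popcount=5 -> KEEP
r=63=111111 popcount=6 -> skip
r=64=1000000 popcount=1 -> skip
r=65=1000001 popcount=2 -> skip
r=66=1000010 popcount=2 -> skip
r=67=1000011 popcount=3 -> skip
r=68=1000100 popcount=2 -> skip
r=69=1000101 popcount=3 -> skip
r=70=1000110 popcount=3 -> skip
r=71=1000111 popcount=4 -> skip
r=72=1001000 popcount=2 -> skip
r=73=1001001 popcount=3 -> skip
Kept rows: 47 55 59 61 62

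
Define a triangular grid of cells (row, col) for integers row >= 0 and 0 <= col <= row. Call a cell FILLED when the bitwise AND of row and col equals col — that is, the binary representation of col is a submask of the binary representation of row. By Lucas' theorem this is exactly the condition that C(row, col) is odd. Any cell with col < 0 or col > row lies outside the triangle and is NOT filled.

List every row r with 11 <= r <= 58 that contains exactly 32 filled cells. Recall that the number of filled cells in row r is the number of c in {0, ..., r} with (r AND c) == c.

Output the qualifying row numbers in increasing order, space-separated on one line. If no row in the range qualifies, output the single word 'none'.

Row r has 2^popcount(r) filled cells, so we need popcount(r) = log2(32) = 5.
Scan r = 11..58 and keep those with exactly 5 one-bits:
r=11=1011 popcount=3 -> skip
r=12=1100 popcount=2 -> skip
r=13=1101 popcount=3 -> skip
r=14=1110 popcount=3 -> skip
r=15=1111 popcount=4 -> skip
r=16=10000 popcount=1 -> skip
r=17=10001 popcount=2 -> skip
r=18=10010 popcount=2 -> skip
r=19=10011 popcount=3 -> skip
r=20=10100 popcount=2 -> skip
r=21=10101 popcount=3 -> skip
r=22=10110 popcount=3 -> skip
r=23=10111 popcount=4 -> skip
r=24=11000 popcount=2 -> skip
r=25=11001 popcount=3 -> skip
r=26=11010 popcount=3 -> skip
r=27=11011 popcount=4 -> skip
r=28=11100 popcount=3 -> skip
r=29=11101 popcount=4 -> skip
r=30=11110 popcount=4 -> skip
r=31=11111 popcount=5 -> KEEP
r=32=100000 popcount=1 -> skip
r=33=100001 popcount=2 -> skip
r=34=100010 popcount=2 -> skip
r=35=100011 popcount=3 -> skip
r=36=100100 popcount=2 -> skip
r=37=100101 popcount=3 -> skip
r=38=100110 popcount=3 -> skip
r=39=100111 popcount=4 -> skip
r=40=101000 popcount=2 -> skip
r=41=101001 popcount=3 -> skip
r=42=101010 popcount=3 -> skip
r=43=101011 popcount=4 -> skip
r=44=101100 popcount=3 -> skip
r=45=101101 popcount=4 -> skip
r=46=101110 popcount=4 -> skip
r=47=101111 popcount=5 -> KEEP
r=48=110000 popcount=2 -> skip
r=49=110001 popcount=3 -> skip
r=50=110010 popcount=3 -> skip
r=51=110011 popcount=4 -> skip
r=52=110100 popcount=3 -> skip
r=53=110101 popcount=4 -> skip
r=54=110110 popcount=4 -> skip
r=55=110111 popcount=5 -> KEEP
r=56=111000 popcount=3 -> skip
r=57=111001 popcount=4 -> skip
r=58=111010 popcount=4 -> skip
Kept rows: 31 47 55

Answer: 31 47 55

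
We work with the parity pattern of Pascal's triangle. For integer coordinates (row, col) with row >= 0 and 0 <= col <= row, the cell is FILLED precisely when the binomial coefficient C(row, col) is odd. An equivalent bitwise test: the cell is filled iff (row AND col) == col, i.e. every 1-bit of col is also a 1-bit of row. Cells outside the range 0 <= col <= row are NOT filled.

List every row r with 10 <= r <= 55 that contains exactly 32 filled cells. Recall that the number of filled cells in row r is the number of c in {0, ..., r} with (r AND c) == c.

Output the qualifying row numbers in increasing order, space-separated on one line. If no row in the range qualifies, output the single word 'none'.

Row r has 2^popcount(r) filled cells, so we need popcount(r) = log2(32) = 5.
Scan r = 10..55 and keep those with exactly 5 one-bits:
r=10=1010 popcount=2 -> skip
r=11=1011 popcount=3 -> skip
r=12=1100 popcount=2 -> skip
r=13=1101 popcount=3 -> skip
r=14=1110 popcount=3 -> skip
r=15=1111 popcount=4 -> skip
r=16=10000 popcount=1 -> skip
r=17=10001 popcount=2 -> skip
r=18=10010 popcount=2 -> skip
r=19=10011 popcount=3 -> skip
r=20=10100 popcount=2 -> skip
r=21=10101 popcount=3 -> skip
r=22=10110 popcount=3 -> skip
r=23=10111 popcount=4 -> skip
r=24=11000 popcount=2 -> skip
r=25=11001 popcount=3 -> skip
r=26=11010 popcount=3 -> skip
r=27=11011 popcount=4 -> skip
r=28=11100 popcount=3 -> skip
r=29=11101 popcount=4 -> skip
r=30=11110 popcount=4 -> skip
r=31=11111 popcount=5 -> KEEP
r=32=100000 popcount=1 -> skip
r=33=100001 popcount=2 -> skip
r=34=100010 popcount=2 -> skip
r=35=100011 popcount=3 -> skip
r=36=100100 popcount=2 -> skip
r=37=100101 popcount=3 -> skip
r=38=100110 popcount=3 -> skip
r=39=100111 popcount=4 -> skip
r=40=101000 popcount=2 -> skip
r=41=101001 popcount=3 -> skip
r=42=101010 popcount=3 -> skip
r=43=101011 popcount=4 -> skip
r=44=101100 popcount=3 -> skip
r=45=101101 popcount=4 -> skip
r=46=101110 popcount=4 -> skip
r=47=101111 popcount=5 -> KEEP
r=48=110000 popcount=2 -> skip
r=49=110001 popcount=3 -> skip
r=50=110010 popcount=3 -> skip
r=51=110011 popcount=4 -> skip
r=52=110100 popcount=3 -> skip
r=53=110101 popcount=4 -> skip
r=54=110110 popcount=4 -> skip
r=55=110111 popcount=5 -> KEEP
Kept rows: 31 47 55

Answer: 31 47 55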